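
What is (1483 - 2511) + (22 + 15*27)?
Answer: -601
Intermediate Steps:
(1483 - 2511) + (22 + 15*27) = -1028 + (22 + 405) = -1028 + 427 = -601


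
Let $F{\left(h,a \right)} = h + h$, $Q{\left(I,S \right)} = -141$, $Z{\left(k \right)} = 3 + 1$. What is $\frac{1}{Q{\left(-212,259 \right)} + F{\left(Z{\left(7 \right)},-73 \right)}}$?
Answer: $- \frac{1}{133} \approx -0.0075188$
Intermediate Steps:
$Z{\left(k \right)} = 4$
$F{\left(h,a \right)} = 2 h$
$\frac{1}{Q{\left(-212,259 \right)} + F{\left(Z{\left(7 \right)},-73 \right)}} = \frac{1}{-141 + 2 \cdot 4} = \frac{1}{-141 + 8} = \frac{1}{-133} = - \frac{1}{133}$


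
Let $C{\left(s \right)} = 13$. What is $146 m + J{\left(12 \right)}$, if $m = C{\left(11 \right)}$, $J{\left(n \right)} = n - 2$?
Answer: $1908$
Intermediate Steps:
$J{\left(n \right)} = -2 + n$
$m = 13$
$146 m + J{\left(12 \right)} = 146 \cdot 13 + \left(-2 + 12\right) = 1898 + 10 = 1908$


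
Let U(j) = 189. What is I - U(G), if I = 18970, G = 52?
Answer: 18781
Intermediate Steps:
I - U(G) = 18970 - 1*189 = 18970 - 189 = 18781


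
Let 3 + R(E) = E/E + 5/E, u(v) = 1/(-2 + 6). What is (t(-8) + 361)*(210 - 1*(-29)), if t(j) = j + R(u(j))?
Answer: 88669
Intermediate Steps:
u(v) = ¼ (u(v) = 1/4 = ¼)
R(E) = -2 + 5/E (R(E) = -3 + (E/E + 5/E) = -3 + (1 + 5/E) = -2 + 5/E)
t(j) = 18 + j (t(j) = j + (-2 + 5/(¼)) = j + (-2 + 5*4) = j + (-2 + 20) = j + 18 = 18 + j)
(t(-8) + 361)*(210 - 1*(-29)) = ((18 - 8) + 361)*(210 - 1*(-29)) = (10 + 361)*(210 + 29) = 371*239 = 88669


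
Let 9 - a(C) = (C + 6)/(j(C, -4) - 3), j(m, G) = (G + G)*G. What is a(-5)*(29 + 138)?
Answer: 43420/29 ≈ 1497.2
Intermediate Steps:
j(m, G) = 2*G² (j(m, G) = (2*G)*G = 2*G²)
a(C) = 255/29 - C/29 (a(C) = 9 - (C + 6)/(2*(-4)² - 3) = 9 - (6 + C)/(2*16 - 3) = 9 - (6 + C)/(32 - 3) = 9 - (6 + C)/29 = 9 - (6/29 + C/29) = 9 + (-6/29 - C/29) = 255/29 - C/29)
a(-5)*(29 + 138) = (255/29 - 1/29*(-5))*(29 + 138) = (255/29 + 5/29)*167 = (260/29)*167 = 43420/29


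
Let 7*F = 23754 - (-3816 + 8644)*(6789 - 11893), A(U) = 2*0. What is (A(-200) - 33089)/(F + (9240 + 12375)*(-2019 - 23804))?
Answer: 231623/3882483149 ≈ 5.9658e-5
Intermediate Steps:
A(U) = 0
F = 24665866/7 (F = (23754 - (-3816 + 8644)*(6789 - 11893))/7 = (23754 - 4828*(-5104))/7 = (23754 - 1*(-24642112))/7 = (23754 + 24642112)/7 = (⅐)*24665866 = 24665866/7 ≈ 3.5237e+6)
(A(-200) - 33089)/(F + (9240 + 12375)*(-2019 - 23804)) = (0 - 33089)/(24665866/7 + (9240 + 12375)*(-2019 - 23804)) = -33089/(24665866/7 + 21615*(-25823)) = -33089/(24665866/7 - 558164145) = -33089/(-3882483149/7) = -33089*(-7/3882483149) = 231623/3882483149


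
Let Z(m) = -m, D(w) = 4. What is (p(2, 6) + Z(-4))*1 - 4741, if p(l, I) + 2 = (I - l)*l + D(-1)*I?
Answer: -4707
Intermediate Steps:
p(l, I) = -2 + 4*I + l*(I - l) (p(l, I) = -2 + ((I - l)*l + 4*I) = -2 + (l*(I - l) + 4*I) = -2 + (4*I + l*(I - l)) = -2 + 4*I + l*(I - l))
(p(2, 6) + Z(-4))*1 - 4741 = ((-2 - 1*2² + 4*6 + 6*2) - 1*(-4))*1 - 4741 = ((-2 - 1*4 + 24 + 12) + 4)*1 - 4741 = ((-2 - 4 + 24 + 12) + 4)*1 - 4741 = (30 + 4)*1 - 4741 = 34*1 - 4741 = 34 - 4741 = -4707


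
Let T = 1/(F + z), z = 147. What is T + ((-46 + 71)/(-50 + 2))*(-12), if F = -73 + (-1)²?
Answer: 1879/300 ≈ 6.2633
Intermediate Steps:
F = -72 (F = -73 + 1 = -72)
T = 1/75 (T = 1/(-72 + 147) = 1/75 ≈ 0.013333)
T + ((-46 + 71)/(-50 + 2))*(-12) = 1/75 + ((-46 + 71)/(-50 + 2))*(-12) = 1/75 + (25/(-48))*(-12) = 1/75 + (25*(-1/48))*(-12) = 1/75 - 25/48*(-12) = 1/75 + 25/4 = 1879/300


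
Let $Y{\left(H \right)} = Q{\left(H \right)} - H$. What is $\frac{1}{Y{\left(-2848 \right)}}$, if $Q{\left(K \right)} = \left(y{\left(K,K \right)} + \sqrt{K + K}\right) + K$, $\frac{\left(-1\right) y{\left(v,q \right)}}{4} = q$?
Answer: $\frac{2}{22785} - \frac{i \sqrt{89}}{16222920} \approx 8.7777 \cdot 10^{-5} - 5.8152 \cdot 10^{-7} i$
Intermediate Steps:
$y{\left(v,q \right)} = - 4 q$
$Q{\left(K \right)} = - 3 K + \sqrt{2} \sqrt{K}$ ($Q{\left(K \right)} = \left(- 4 K + \sqrt{K + K}\right) + K = \left(- 4 K + \sqrt{2 K}\right) + K = \left(- 4 K + \sqrt{2} \sqrt{K}\right) + K = - 3 K + \sqrt{2} \sqrt{K}$)
$Y{\left(H \right)} = - 4 H + \sqrt{2} \sqrt{H}$ ($Y{\left(H \right)} = \left(- 3 H + \sqrt{2} \sqrt{H}\right) - H = - 4 H + \sqrt{2} \sqrt{H}$)
$\frac{1}{Y{\left(-2848 \right)}} = \frac{1}{\left(-4\right) \left(-2848\right) + \sqrt{2} \sqrt{-2848}} = \frac{1}{11392 + \sqrt{2} \cdot 4 i \sqrt{178}} = \frac{1}{11392 + 8 i \sqrt{89}}$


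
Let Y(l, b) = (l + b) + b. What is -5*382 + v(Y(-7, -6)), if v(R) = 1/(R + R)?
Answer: -72581/38 ≈ -1910.0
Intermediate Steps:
Y(l, b) = l + 2*b (Y(l, b) = (b + l) + b = l + 2*b)
v(R) = 1/(2*R)
-5*382 + v(Y(-7, -6)) = -5*382 + 1/(2*(-7 + 2*(-6))) = -1910 + 1/(2*(-7 - 12)) = -1910 + (½)/(-19) = -1910 + (½)*(-1/19) = -1910 - 1/38 = -72581/38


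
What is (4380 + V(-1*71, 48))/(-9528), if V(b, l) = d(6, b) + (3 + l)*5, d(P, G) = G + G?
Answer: -4493/9528 ≈ -0.47156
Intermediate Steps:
d(P, G) = 2*G
V(b, l) = 15 + 2*b + 5*l (V(b, l) = 2*b + (3 + l)*5 = 2*b + (15 + 5*l) = 15 + 2*b + 5*l)
(4380 + V(-1*71, 48))/(-9528) = (4380 + (15 + 2*(-1*71) + 5*48))/(-9528) = (4380 + (15 + 2*(-71) + 240))*(-1/9528) = (4380 + (15 - 142 + 240))*(-1/9528) = (4380 + 113)*(-1/9528) = 4493*(-1/9528) = -4493/9528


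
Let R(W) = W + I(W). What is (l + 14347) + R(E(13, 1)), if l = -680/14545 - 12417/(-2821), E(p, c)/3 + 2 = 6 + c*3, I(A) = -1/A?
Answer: 50547131560/3516981 ≈ 14372.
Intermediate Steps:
E(p, c) = 12 + 9*c (E(p, c) = -6 + 3*(6 + c*3) = -6 + 3*(6 + 3*c) = -6 + (18 + 9*c) = 12 + 9*c)
l = 35737397/8206289 (l = -680*1/14545 - 12417*(-1/2821) = -136/2909 + 12417/2821 = 35737397/8206289 ≈ 4.3549)
R(W) = W - 1/W
(l + 14347) + R(E(13, 1)) = (35737397/8206289 + 14347) + ((12 + 9*1) - 1/(12 + 9*1)) = 117771365680/8206289 + ((12 + 9) - 1/(12 + 9)) = 117771365680/8206289 + (21 - 1/21) = 117771365680/8206289 + 440/21 = 50547131560/3516981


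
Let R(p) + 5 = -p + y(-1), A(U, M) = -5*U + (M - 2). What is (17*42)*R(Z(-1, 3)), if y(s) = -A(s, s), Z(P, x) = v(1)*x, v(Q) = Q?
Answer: -7140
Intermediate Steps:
A(U, M) = -2 + M - 5*U (A(U, M) = -5*U + (-2 + M) = -2 + M - 5*U)
Z(P, x) = x (Z(P, x) = 1*x = x)
y(s) = 2 + 4*s (y(s) = -(-2 + s - 5*s) = -(-2 - 4*s) = 2 + 4*s)
R(p) = -7 - p (R(p) = -5 + (-p + (2 + 4*(-1))) = -5 + (-p + (2 - 4)) = -5 + (-p - 2) = -5 + (-2 - p) = -7 - p)
(17*42)*R(Z(-1, 3)) = (17*42)*(-7 - 1*3) = 714*(-7 - 3) = 714*(-10) = -7140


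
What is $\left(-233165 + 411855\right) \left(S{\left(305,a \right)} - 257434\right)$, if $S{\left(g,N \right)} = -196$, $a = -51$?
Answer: $-46035904700$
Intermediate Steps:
$\left(-233165 + 411855\right) \left(S{\left(305,a \right)} - 257434\right) = \left(-233165 + 411855\right) \left(-196 - 257434\right) = 178690 \left(-257630\right) = -46035904700$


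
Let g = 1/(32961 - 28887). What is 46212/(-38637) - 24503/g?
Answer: -1285649049542/12879 ≈ -9.9825e+7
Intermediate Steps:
g = 1/4074 ≈ 0.00024546
46212/(-38637) - 24503/g = 46212/(-38637) - 24503/1/4074 = 46212*(-1/38637) - 24503*4074 = -15404/12879 - 99825222 = -1285649049542/12879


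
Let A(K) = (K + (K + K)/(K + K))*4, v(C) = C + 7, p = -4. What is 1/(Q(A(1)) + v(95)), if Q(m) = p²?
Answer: 1/118 ≈ 0.0084746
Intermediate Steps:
v(C) = 7 + C
A(K) = 4 + 4*K (A(K) = (K + (2*K)/((2*K)))*4 = (K + (2*K)*(1/(2*K)))*4 = (K + 1)*4 = (1 + K)*4 = 4 + 4*K)
Q(m) = 16 (Q(m) = (-4)² = 16)
1/(Q(A(1)) + v(95)) = 1/(16 + (7 + 95)) = 1/(16 + 102) = 1/118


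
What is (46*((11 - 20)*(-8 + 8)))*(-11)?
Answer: 0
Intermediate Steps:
(46*((11 - 20)*(-8 + 8)))*(-11) = (46*(-9*0))*(-11) = (46*0)*(-11) = 0*(-11) = 0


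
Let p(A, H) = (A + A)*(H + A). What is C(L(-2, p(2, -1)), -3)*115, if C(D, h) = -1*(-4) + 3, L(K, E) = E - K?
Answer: 805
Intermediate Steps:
p(A, H) = 2*A*(A + H) (p(A, H) = (2*A)*(A + H) = 2*A*(A + H))
C(D, h) = 7 (C(D, h) = 4 + 3 = 7)
C(L(-2, p(2, -1)), -3)*115 = 7*115 = 805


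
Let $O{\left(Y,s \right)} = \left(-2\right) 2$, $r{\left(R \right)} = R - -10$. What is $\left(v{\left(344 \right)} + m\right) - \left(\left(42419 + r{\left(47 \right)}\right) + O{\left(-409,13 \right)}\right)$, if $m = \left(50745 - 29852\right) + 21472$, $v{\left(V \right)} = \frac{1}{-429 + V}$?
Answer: $- \frac{9096}{85} \approx -107.01$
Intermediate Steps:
$r{\left(R \right)} = 10 + R$ ($r{\left(R \right)} = R + 10 = 10 + R$)
$m = 42365$ ($m = 20893 + 21472 = 42365$)
$O{\left(Y,s \right)} = -4$
$\left(v{\left(344 \right)} + m\right) - \left(\left(42419 + r{\left(47 \right)}\right) + O{\left(-409,13 \right)}\right) = \left(\frac{1}{-429 + 344} + 42365\right) - \left(\left(42419 + \left(10 + 47\right)\right) - 4\right) = \left(\frac{1}{-85} + 42365\right) - \left(\left(42419 + 57\right) - 4\right) = \left(- \frac{1}{85} + 42365\right) - \left(42476 - 4\right) = \frac{3601024}{85} - 42472 = - \frac{9096}{85}$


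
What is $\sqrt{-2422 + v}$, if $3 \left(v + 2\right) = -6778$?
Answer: $\frac{5 i \sqrt{1686}}{3} \approx 68.435 i$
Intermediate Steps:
$v = - \frac{6784}{3}$ ($v = -2 + \frac{1}{3} \left(-6778\right) = -2 - \frac{6778}{3} = - \frac{6784}{3} \approx -2261.3$)
$\sqrt{-2422 + v} = \sqrt{-2422 - \frac{6784}{3}} = \sqrt{- \frac{14050}{3}} = \frac{5 i \sqrt{1686}}{3}$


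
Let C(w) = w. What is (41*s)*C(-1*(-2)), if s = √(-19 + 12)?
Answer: 82*I*√7 ≈ 216.95*I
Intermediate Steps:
s = I*√7 (s = √(-7) = I*√7 ≈ 2.6458*I)
(41*s)*C(-1*(-2)) = (41*(I*√7))*(-1*(-2)) = (41*I*√7)*2 = 82*I*√7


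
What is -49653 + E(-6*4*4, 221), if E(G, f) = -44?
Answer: -49697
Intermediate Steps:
-49653 + E(-6*4*4, 221) = -49653 - 44 = -49697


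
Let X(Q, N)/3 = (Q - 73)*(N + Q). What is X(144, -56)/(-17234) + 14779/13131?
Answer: 4286911/113149827 ≈ 0.037887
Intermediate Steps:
X(Q, N) = 3*(-73 + Q)*(N + Q) (X(Q, N) = 3*((Q - 73)*(N + Q)) = 3*((-73 + Q)*(N + Q)) = 3*(-73 + Q)*(N + Q))
X(144, -56)/(-17234) + 14779/13131 = (-219*(-56) - 219*144 + 3*144² + 3*(-56)*144)/(-17234) + 14779/13131 = (12264 - 31536 + 3*20736 - 24192)*(-1/17234) + 14779*(1/13131) = (12264 - 31536 + 62208 - 24192)*(-1/17234) + 14779/13131 = 18744*(-1/17234) + 14779/13131 = -9372/8617 + 14779/13131 = 4286911/113149827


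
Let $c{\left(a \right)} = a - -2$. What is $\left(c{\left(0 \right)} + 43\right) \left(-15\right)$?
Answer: $-675$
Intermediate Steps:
$c{\left(a \right)} = 2 + a$ ($c{\left(a \right)} = a + 2 = 2 + a$)
$\left(c{\left(0 \right)} + 43\right) \left(-15\right) = \left(\left(2 + 0\right) + 43\right) \left(-15\right) = \left(2 + 43\right) \left(-15\right) = 45 \left(-15\right) = -675$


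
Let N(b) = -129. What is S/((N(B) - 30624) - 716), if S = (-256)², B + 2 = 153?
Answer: -65536/31469 ≈ -2.0826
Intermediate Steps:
B = 151 (B = -2 + 153 = 151)
S = 65536
S/((N(B) - 30624) - 716) = 65536/((-129 - 30624) - 716) = 65536/(-30753 - 716) = 65536/(-31469) = 65536*(-1/31469) = -65536/31469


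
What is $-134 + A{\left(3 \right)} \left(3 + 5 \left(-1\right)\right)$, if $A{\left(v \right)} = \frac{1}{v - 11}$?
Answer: $- \frac{535}{4} \approx -133.75$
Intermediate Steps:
$A{\left(v \right)} = \frac{1}{-11 + v}$
$-134 + A{\left(3 \right)} \left(3 + 5 \left(-1\right)\right) = -134 + \frac{3 + 5 \left(-1\right)}{-11 + 3} = -134 + \frac{3 - 5}{-8} = -134 - - \frac{1}{4} = -134 + \frac{1}{4} = - \frac{535}{4}$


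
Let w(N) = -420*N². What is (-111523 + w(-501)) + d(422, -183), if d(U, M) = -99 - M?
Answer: -105531859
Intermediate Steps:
(-111523 + w(-501)) + d(422, -183) = (-111523 - 420*(-501)²) + (-99 - 1*(-183)) = (-111523 - 420*251001) + (-99 + 183) = (-111523 - 105420420) + 84 = -105531943 + 84 = -105531859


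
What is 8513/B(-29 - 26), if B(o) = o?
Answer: -8513/55 ≈ -154.78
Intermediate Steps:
8513/B(-29 - 26) = 8513/(-29 - 26) = 8513/(-55) = 8513*(-1/55) = -8513/55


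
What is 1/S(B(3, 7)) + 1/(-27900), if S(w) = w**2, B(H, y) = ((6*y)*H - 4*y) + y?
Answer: 1/18228 ≈ 5.4861e-5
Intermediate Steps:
B(H, y) = -3*y + 6*H*y (B(H, y) = (6*H*y - 4*y) + y = (-4*y + 6*H*y) + y = -3*y + 6*H*y)
1/S(B(3, 7)) + 1/(-27900) = 1/((3*7*(-1 + 2*3))**2) + 1/(-27900) = 1/((3*7*(-1 + 6))**2) - 1/27900 = 1/((3*7*5)**2) - 1/27900 = 1/(105**2) - 1/27900 = 1/11025 - 1/27900 = 1/18228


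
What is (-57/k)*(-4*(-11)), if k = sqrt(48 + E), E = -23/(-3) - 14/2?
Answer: -1254*sqrt(438)/73 ≈ -359.51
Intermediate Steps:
E = 2/3 (E = -23*(-1/3) - 14*1/2 = 23/3 - 7 = 2/3 ≈ 0.66667)
k = sqrt(438)/3 (k = sqrt(48 + 2/3) = sqrt(146/3) = sqrt(438)/3 ≈ 6.9762)
(-57/k)*(-4*(-11)) = (-57*sqrt(438)/146)*(-4*(-11)) = -57*sqrt(438)/146*44 = -1254*sqrt(438)/73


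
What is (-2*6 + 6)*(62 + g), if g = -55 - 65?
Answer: 348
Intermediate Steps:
g = -120
(-2*6 + 6)*(62 + g) = (-2*6 + 6)*(62 - 120) = (-12 + 6)*(-58) = -6*(-58) = 348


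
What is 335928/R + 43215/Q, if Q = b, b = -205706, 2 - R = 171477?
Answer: -76512697293/35273436350 ≈ -2.1691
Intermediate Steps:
R = -171475 (R = 2 - 1*171477 = 2 - 171477 = -171475)
Q = -205706
335928/R + 43215/Q = 335928/(-171475) + 43215/(-205706) = 335928*(-1/171475) + 43215*(-1/205706) = -335928/171475 - 43215/205706 = -76512697293/35273436350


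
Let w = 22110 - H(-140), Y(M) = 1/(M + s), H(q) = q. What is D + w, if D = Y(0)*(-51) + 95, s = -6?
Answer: 44707/2 ≈ 22354.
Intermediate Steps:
Y(M) = 1/(-6 + M) (Y(M) = 1/(M - 6) = 1/(-6 + M))
D = 207/2 (D = -51/(-6 + 0) + 95 = -51/(-6) + 95 = -⅙*(-51) + 95 = 17/2 + 95 = 207/2 ≈ 103.50)
w = 22250 (w = 22110 - 1*(-140) = 22110 + 140 = 22250)
D + w = 207/2 + 22250 = 44707/2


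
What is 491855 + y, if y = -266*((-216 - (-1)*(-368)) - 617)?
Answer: 811321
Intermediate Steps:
y = 319466 (y = -266*((-216 - 1*368) - 617) = -266*((-216 - 368) - 617) = -266*(-584 - 617) = -266*(-1201) = 319466)
491855 + y = 491855 + 319466 = 811321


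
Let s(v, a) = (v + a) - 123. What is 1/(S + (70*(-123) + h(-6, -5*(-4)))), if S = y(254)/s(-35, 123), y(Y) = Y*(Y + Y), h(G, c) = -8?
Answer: -35/430662 ≈ -8.1270e-5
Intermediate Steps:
y(Y) = 2*Y² (y(Y) = Y*(2*Y) = 2*Y²)
s(v, a) = -123 + a + v (s(v, a) = (a + v) - 123 = -123 + a + v)
S = -129032/35 (S = (2*254²)/(-123 + 123 - 35) = (2*64516)/(-35) = 129032*(-1/35) = -129032/35 ≈ -3686.6)
1/(S + (70*(-123) + h(-6, -5*(-4)))) = 1/(-129032/35 + (70*(-123) - 8)) = 1/(-129032/35 + (-8610 - 8)) = 1/(-129032/35 - 8618) = 1/(-430662/35) = -35/430662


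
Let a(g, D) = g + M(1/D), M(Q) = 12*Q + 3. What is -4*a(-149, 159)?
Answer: 30936/53 ≈ 583.70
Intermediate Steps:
M(Q) = 3 + 12*Q
a(g, D) = 3 + g + 12/D (a(g, D) = g + (3 + 12*(1/D)) = g + (3 + 12/D) = 3 + g + 12/D)
-4*a(-149, 159) = -4*(3 - 149 + 12/159) = -4*(3 - 149 + 12*(1/159)) = -4*(3 - 149 + 4/53) = -4*(-7734/53) = 30936/53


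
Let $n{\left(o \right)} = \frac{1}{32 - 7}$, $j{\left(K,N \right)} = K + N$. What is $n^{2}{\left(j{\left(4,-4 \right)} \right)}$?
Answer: $\frac{1}{625} \approx 0.0016$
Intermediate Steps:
$n{\left(o \right)} = \frac{1}{25}$
$n^{2}{\left(j{\left(4,-4 \right)} \right)} = \left(\frac{1}{25}\right)^{2} = \frac{1}{625}$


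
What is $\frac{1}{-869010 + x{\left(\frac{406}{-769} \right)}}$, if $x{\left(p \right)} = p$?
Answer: $- \frac{769}{668269096} \approx -1.1507 \cdot 10^{-6}$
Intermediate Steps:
$\frac{1}{-869010 + x{\left(\frac{406}{-769} \right)}} = \frac{1}{-869010 + \frac{406}{-769}} = \frac{1}{-869010 + 406 \left(- \frac{1}{769}\right)} = \frac{1}{-869010 - \frac{406}{769}} = \frac{1}{- \frac{668269096}{769}} = - \frac{769}{668269096}$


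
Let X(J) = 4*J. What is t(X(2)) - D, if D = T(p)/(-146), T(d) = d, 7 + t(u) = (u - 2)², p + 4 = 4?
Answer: 29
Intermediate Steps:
p = 0 (p = -4 + 4 = 0)
t(u) = -7 + (-2 + u)² (t(u) = -7 + (u - 2)² = -7 + (-2 + u)²)
D = 0 (D = 0/(-146) = 0*(-1/146) = 0)
t(X(2)) - D = (-7 + (-2 + 4*2)²) - 1*0 = (-7 + (-2 + 8)²) + 0 = (-7 + 6²) + 0 = (-7 + 36) + 0 = 29 + 0 = 29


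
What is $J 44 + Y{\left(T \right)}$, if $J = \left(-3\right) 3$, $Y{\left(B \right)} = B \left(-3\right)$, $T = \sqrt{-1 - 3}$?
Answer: $-396 - 6 i \approx -396.0 - 6.0 i$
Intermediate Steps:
$T = 2 i$ ($T = \sqrt{-4} = 2 i \approx 2.0 i$)
$Y{\left(B \right)} = - 3 B$
$J = -9$
$J 44 + Y{\left(T \right)} = \left(-9\right) 44 - 3 \cdot 2 i = -396 - 6 i$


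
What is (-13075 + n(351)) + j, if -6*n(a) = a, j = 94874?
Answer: 163481/2 ≈ 81741.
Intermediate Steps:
n(a) = -a/6
(-13075 + n(351)) + j = (-13075 - ⅙*351) + 94874 = (-13075 - 117/2) + 94874 = -26267/2 + 94874 = 163481/2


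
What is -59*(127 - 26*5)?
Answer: 177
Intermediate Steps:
-59*(127 - 26*5) = -59*(127 - 130) = -59*(-3) = 177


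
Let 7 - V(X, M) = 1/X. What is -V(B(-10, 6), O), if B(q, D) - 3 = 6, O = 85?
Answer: -62/9 ≈ -6.8889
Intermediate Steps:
B(q, D) = 9 (B(q, D) = 3 + 6 = 9)
V(X, M) = 7 - 1/X
-V(B(-10, 6), O) = -(7 - 1/9) = -1*62/9 = -62/9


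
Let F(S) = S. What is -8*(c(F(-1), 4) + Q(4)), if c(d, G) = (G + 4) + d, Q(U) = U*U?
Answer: -184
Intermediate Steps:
Q(U) = U²
c(d, G) = 4 + G + d (c(d, G) = (4 + G) + d = 4 + G + d)
-8*(c(F(-1), 4) + Q(4)) = -8*((4 + 4 - 1) + 4²) = -8*(7 + 16) = -8*23 = -184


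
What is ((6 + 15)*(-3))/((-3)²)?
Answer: -7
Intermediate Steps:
((6 + 15)*(-3))/((-3)²) = (21*(-3))/9 = -63*⅑ = -7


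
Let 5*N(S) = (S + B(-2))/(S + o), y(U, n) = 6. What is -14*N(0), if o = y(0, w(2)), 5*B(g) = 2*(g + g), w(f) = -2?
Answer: 56/75 ≈ 0.74667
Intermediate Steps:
B(g) = 4*g/5 (B(g) = (2*(g + g))/5 = (2*(2*g))/5 = (4*g)/5 = 4*g/5)
o = 6
N(S) = (-8/5 + S)/(5*(6 + S)) (N(S) = ((S + (⅘)*(-2))/(S + 6))/5 = ((S - 8/5)/(6 + S))/5 = ((-8/5 + S)/(6 + S))/5 = (-8/5 + S)/(5*(6 + S)))
-14*N(0) = -14*(-8 + 5*0)/(25*(6 + 0)) = -14*(-8 + 0)/(25*6) = -14*(-8)/(25*6) = -14*(-4/75) = 56/75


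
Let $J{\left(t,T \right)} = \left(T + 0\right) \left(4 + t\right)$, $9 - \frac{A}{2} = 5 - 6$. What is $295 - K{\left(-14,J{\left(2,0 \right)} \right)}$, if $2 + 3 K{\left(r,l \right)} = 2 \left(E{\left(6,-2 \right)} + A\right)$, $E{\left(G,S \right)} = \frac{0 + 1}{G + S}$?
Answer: $\frac{1693}{6} \approx 282.17$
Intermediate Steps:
$A = 20$ ($A = 18 - 2 \left(5 - 6\right) = 18 - -2 = 18 + 2 = 20$)
$E{\left(G,S \right)} = \frac{1}{G + S}$ ($E{\left(G,S \right)} = 1 \frac{1}{G + S} = \frac{1}{G + S}$)
$J{\left(t,T \right)} = T \left(4 + t\right)$
$K{\left(r,l \right)} = \frac{77}{6}$ ($K{\left(r,l \right)} = - \frac{2}{3} + \frac{2 \left(\frac{1}{6 - 2} + 20\right)}{3} = - \frac{2}{3} + \frac{2 \left(\frac{1}{4} + 20\right)}{3} = - \frac{2}{3} + \frac{2 \cdot \frac{81}{4}}{3} = - \frac{2}{3} + \frac{1}{3} \cdot \frac{81}{2} = - \frac{2}{3} + \frac{27}{2} = \frac{77}{6}$)
$295 - K{\left(-14,J{\left(2,0 \right)} \right)} = 295 - \frac{77}{6} = \frac{1693}{6}$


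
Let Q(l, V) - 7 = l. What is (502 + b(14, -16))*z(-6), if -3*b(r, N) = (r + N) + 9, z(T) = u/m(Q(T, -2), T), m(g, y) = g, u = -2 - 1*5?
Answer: -10493/3 ≈ -3497.7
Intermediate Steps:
Q(l, V) = 7 + l
u = -7 (u = -2 - 5 = -7)
z(T) = -7/(7 + T)
b(r, N) = -3 - N/3 - r/3 (b(r, N) = -((r + N) + 9)/3 = -((N + r) + 9)/3 = -(9 + N + r)/3 = -3 - N/3 - r/3)
(502 + b(14, -16))*z(-6) = (502 + (-3 - ⅓*(-16) - ⅓*14))*(-7/(7 - 6)) = (502 + (-3 + 16/3 - 14/3))*(-7/1) = (502 - 7/3)*(-7*1) = (1499/3)*(-7) = -10493/3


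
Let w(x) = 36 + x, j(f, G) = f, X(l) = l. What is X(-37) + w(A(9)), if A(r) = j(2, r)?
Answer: 1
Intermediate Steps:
A(r) = 2
X(-37) + w(A(9)) = -37 + (36 + 2) = -37 + 38 = 1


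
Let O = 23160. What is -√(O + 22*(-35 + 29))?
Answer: -2*√5757 ≈ -151.75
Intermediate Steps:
-√(O + 22*(-35 + 29)) = -√(23160 + 22*(-35 + 29)) = -√(23160 + 22*(-6)) = -√(23160 - 132) = -√23028 = -2*√5757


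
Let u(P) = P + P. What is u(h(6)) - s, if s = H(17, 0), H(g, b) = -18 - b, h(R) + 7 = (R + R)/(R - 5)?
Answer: 28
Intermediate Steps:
h(R) = -7 + 2*R/(-5 + R) (h(R) = -7 + (R + R)/(R - 5) = -7 + (2*R)/(-5 + R) = -7 + 2*R/(-5 + R))
s = -18 (s = -18 - 1*0 = -18 + 0 = -18)
u(P) = 2*P
u(h(6)) - s = 2*(5*(7 - 1*6)/(-5 + 6)) - 1*(-18) = 2*(5*(7 - 6)/1) + 18 = 2*(5*1*1) + 18 = 2*5 + 18 = 10 + 18 = 28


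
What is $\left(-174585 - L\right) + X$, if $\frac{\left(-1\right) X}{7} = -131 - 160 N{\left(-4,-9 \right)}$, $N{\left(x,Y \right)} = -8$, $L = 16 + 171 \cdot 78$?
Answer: $-195982$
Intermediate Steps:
$L = 13354$ ($L = 16 + 13338 = 13354$)
$X = -8043$ ($X = - 7 \left(-131 - -1280\right) = - 7 \left(-131 + 1280\right) = \left(-7\right) 1149 = -8043$)
$\left(-174585 - L\right) + X = \left(-174585 - 13354\right) - 8043 = -187939 - 8043 = -195982$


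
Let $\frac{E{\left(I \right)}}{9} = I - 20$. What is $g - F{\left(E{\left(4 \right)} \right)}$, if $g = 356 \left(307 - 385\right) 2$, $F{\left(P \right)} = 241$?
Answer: $-55777$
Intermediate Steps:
$E{\left(I \right)} = -180 + 9 I$ ($E{\left(I \right)} = 9 \left(I - 20\right) = 9 \left(-20 + I\right) = -180 + 9 I$)
$g = -55536$ ($g = 356 \left(-78\right) 2 = \left(-27768\right) 2 = -55536$)
$g - F{\left(E{\left(4 \right)} \right)} = -55536 - 241 = -55777$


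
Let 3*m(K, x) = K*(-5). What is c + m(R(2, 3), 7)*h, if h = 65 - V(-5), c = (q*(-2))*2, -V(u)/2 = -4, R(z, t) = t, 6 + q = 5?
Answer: -281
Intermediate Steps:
q = -1 (q = -6 + 5 = -1)
m(K, x) = -5*K/3 (m(K, x) = (K*(-5))/3 = (-5*K)/3 = -5*K/3)
V(u) = 8 (V(u) = -2*(-4) = 8)
c = 4 (c = -1*(-2)*2 = 2*2 = 4)
h = 57 (h = 65 - 1*8 = 65 - 8 = 57)
c + m(R(2, 3), 7)*h = 4 - 5/3*3*57 = 4 - 5*57 = 4 - 285 = -281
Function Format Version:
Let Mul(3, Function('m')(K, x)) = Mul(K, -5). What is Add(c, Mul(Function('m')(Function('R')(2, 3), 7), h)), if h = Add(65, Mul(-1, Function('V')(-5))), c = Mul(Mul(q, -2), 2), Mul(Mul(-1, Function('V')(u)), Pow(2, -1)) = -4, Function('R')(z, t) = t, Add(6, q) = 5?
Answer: -281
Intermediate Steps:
q = -1 (q = Add(-6, 5) = -1)
Function('m')(K, x) = Mul(Rational(-5, 3), K) (Function('m')(K, x) = Mul(Rational(1, 3), Mul(K, -5)) = Mul(Rational(1, 3), Mul(-5, K)) = Mul(Rational(-5, 3), K))
Function('V')(u) = 8 (Function('V')(u) = Mul(-2, -4) = 8)
c = 4 (c = Mul(Mul(-1, -2), 2) = Mul(2, 2) = 4)
h = 57 (h = Add(65, Mul(-1, 8)) = Add(65, -8) = 57)
Add(c, Mul(Function('m')(Function('R')(2, 3), 7), h)) = Add(4, Mul(Mul(Rational(-5, 3), 3), 57)) = Add(4, Mul(-5, 57)) = Add(4, -285) = -281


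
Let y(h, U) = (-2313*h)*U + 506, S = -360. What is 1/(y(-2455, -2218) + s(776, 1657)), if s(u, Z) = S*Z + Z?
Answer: -1/12595318827 ≈ -7.9395e-11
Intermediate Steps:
y(h, U) = 506 - 2313*U*h (y(h, U) = -2313*U*h + 506 = 506 - 2313*U*h)
s(u, Z) = -359*Z (s(u, Z) = -360*Z + Z = -359*Z)
1/(y(-2455, -2218) + s(776, 1657)) = 1/((506 - 2313*(-2218)*(-2455)) - 359*1657) = 1/((506 - 12594724470) - 594863) = 1/(-12594723964 - 594863) = 1/(-12595318827) = -1/12595318827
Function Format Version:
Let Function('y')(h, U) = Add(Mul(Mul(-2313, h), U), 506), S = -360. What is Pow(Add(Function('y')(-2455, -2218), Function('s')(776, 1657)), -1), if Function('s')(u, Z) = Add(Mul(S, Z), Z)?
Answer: Rational(-1, 12595318827) ≈ -7.9395e-11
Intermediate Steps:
Function('y')(h, U) = Add(506, Mul(-2313, U, h)) (Function('y')(h, U) = Add(Mul(-2313, U, h), 506) = Add(506, Mul(-2313, U, h)))
Function('s')(u, Z) = Mul(-359, Z) (Function('s')(u, Z) = Add(Mul(-360, Z), Z) = Mul(-359, Z))
Pow(Add(Function('y')(-2455, -2218), Function('s')(776, 1657)), -1) = Pow(Add(Add(506, Mul(-2313, -2218, -2455)), Mul(-359, 1657)), -1) = Pow(Add(Add(506, -12594724470), -594863), -1) = Pow(Add(-12594723964, -594863), -1) = Pow(-12595318827, -1) = Rational(-1, 12595318827)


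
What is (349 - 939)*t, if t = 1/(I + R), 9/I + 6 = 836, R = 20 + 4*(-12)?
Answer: 489700/23231 ≈ 21.080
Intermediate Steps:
R = -28 (R = 20 - 48 = -28)
I = 9/830 (I = 9/(-6 + 836) = 9/830 ≈ 0.010843)
t = -830/23231 (t = 1/(9/830 - 28) = 1/(-23231/830) = -830/23231 ≈ -0.035728)
(349 - 939)*t = (349 - 939)*(-830/23231) = -590*(-830/23231) = 489700/23231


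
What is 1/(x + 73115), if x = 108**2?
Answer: 1/84779 ≈ 1.1795e-5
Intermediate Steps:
x = 11664
1/(x + 73115) = 1/(11664 + 73115) = 1/84779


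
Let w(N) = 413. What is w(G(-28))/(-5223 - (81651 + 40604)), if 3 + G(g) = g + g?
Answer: -413/127478 ≈ -0.0032398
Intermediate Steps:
G(g) = -3 + 2*g (G(g) = -3 + (g + g) = -3 + 2*g)
w(G(-28))/(-5223 - (81651 + 40604)) = 413/(-5223 - (81651 + 40604)) = 413/(-5223 - 1*122255) = 413/(-5223 - 122255) = 413/(-127478) = 413*(-1/127478) = -413/127478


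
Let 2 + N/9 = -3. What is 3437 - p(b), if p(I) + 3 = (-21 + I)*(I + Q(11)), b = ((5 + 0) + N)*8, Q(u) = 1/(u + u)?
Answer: -211329/2 ≈ -1.0566e+5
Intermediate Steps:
N = -45 (N = -18 + 9*(-3) = -18 - 27 = -45)
Q(u) = 1/(2*u)
b = -320 (b = ((5 + 0) - 45)*8 = (5 - 45)*8 = -40*8 = -320)
p(I) = -3 + (-21 + I)*(1/22 + I) (p(I) = -3 + (-21 + I)*(I + (½)/11) = -3 + (-21 + I)*(I + (½)*(1/11)) = -3 + (-21 + I)*(I + 1/22) = -3 + (-21 + I)*(1/22 + I))
3437 - p(b) = 3437 - (-87/22 + (-320)² - 461/22*(-320)) = 3437 - (-87/22 + 102400 + 73760/11) = 3437 - 1*218203/2 = 3437 - 218203/2 = -211329/2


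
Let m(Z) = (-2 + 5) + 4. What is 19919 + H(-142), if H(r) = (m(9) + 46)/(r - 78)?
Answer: 4382127/220 ≈ 19919.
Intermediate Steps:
m(Z) = 7 (m(Z) = 3 + 4 = 7)
H(r) = 53/(-78 + r) (H(r) = (7 + 46)/(r - 78) = 53/(-78 + r))
19919 + H(-142) = 19919 + 53/(-78 - 142) = 19919 + 53/(-220) = 19919 + 53*(-1/220) = 19919 - 53/220 = 4382127/220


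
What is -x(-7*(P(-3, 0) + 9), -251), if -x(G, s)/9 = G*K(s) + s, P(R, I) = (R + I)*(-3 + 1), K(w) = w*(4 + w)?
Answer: -58589424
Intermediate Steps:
P(R, I) = -2*I - 2*R (P(R, I) = (I + R)*(-2) = -2*I - 2*R)
x(G, s) = -9*s - 9*G*s*(4 + s) (x(G, s) = -9*(G*(s*(4 + s)) + s) = -9*(G*s*(4 + s) + s) = -9*(s + G*s*(4 + s)) = -9*s - 9*G*s*(4 + s))
-x(-7*(P(-3, 0) + 9), -251) = -9*(-251)*(-1 - (-7*((-2*0 - 2*(-3)) + 9))*(4 - 251)) = -9*(-251)*(-1 - 1*(-7*((0 + 6) + 9))*(-247)) = -9*(-251)*(-1 - 1*(-7*(6 + 9))*(-247)) = -9*(-251)*(-1 - 1*(-7*15)*(-247)) = -9*(-251)*(-1 - 1*(-105)*(-247)) = -9*(-251)*(-1 - 25935) = -9*(-251)*(-25936) = -1*58589424 = -58589424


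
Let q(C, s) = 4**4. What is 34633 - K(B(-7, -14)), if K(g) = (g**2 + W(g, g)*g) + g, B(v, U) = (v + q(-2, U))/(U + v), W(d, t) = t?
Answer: 1683820/49 ≈ 34364.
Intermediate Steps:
q(C, s) = 256
B(v, U) = (256 + v)/(U + v) (B(v, U) = (v + 256)/(U + v) = (256 + v)/(U + v))
K(g) = g + 2*g**2 (K(g) = (g**2 + g*g) + g = (g**2 + g**2) + g = 2*g**2 + g = g + 2*g**2)
34633 - K(B(-7, -14)) = 34633 - (256 - 7)/(-14 - 7)*(1 + 2*((256 - 7)/(-14 - 7))) = 34633 - 249/(-21)*(1 + 2*(249/(-21))) = 34633 - (-1/21*249)*(1 + 2*(-1/21*249)) = 34633 - (-83)*(1 + 2*(-83/7))/7 = 34633 - (-83)*(1 - 166/7)/7 = 34633 - (-83)*(-159)/(7*7) = 34633 - 1*13197/49 = 34633 - 13197/49 = 1683820/49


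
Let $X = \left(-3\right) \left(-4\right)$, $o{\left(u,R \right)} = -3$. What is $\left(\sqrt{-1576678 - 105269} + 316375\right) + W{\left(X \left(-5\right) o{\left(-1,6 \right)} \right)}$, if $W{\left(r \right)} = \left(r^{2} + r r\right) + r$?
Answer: $381355 + 3 i \sqrt{186883} \approx 3.8136 \cdot 10^{5} + 1296.9 i$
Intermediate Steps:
$X = 12$
$W{\left(r \right)} = r + 2 r^{2}$ ($W{\left(r \right)} = \left(r^{2} + r^{2}\right) + r = 2 r^{2} + r = r + 2 r^{2}$)
$\left(\sqrt{-1576678 - 105269} + 316375\right) + W{\left(X \left(-5\right) o{\left(-1,6 \right)} \right)} = \left(\sqrt{-1576678 - 105269} + 316375\right) + 12 \left(-5\right) \left(-3\right) \left(1 + 2 \cdot 12 \left(-5\right) \left(-3\right)\right) = \left(\sqrt{-1681947} + 316375\right) + \left(-60\right) \left(-3\right) \left(1 + 2 \left(\left(-60\right) \left(-3\right)\right)\right) = \left(3 i \sqrt{186883} + 316375\right) + 180 \left(1 + 2 \cdot 180\right) = \left(316375 + 3 i \sqrt{186883}\right) + 180 \left(1 + 360\right) = \left(316375 + 3 i \sqrt{186883}\right) + 180 \cdot 361 = \left(316375 + 3 i \sqrt{186883}\right) + 64980 = 381355 + 3 i \sqrt{186883}$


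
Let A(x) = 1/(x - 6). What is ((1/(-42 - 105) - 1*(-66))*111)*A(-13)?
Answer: -358937/931 ≈ -385.54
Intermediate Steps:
A(x) = 1/(-6 + x)
((1/(-42 - 105) - 1*(-66))*111)*A(-13) = ((1/(-42 - 105) - 1*(-66))*111)/(-6 - 13) = ((1/(-147) + 66)*111)/(-19) = ((-1/147 + 66)*111)*(-1/19) = ((9701/147)*111)*(-1/19) = (358937/49)*(-1/19) = -358937/931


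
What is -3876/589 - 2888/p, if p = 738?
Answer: -120040/11439 ≈ -10.494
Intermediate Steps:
-3876/589 - 2888/p = -3876/589 - 2888/738 = -3876*1/589 - 2888*1/738 = -204/31 - 1444/369 = -120040/11439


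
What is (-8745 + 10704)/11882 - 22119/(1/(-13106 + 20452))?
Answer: -1930660717509/11882 ≈ -1.6249e+8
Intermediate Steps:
(-8745 + 10704)/11882 - 22119/(1/(-13106 + 20452)) = 1959*(1/11882) - 22119/(1/7346) = 1959/11882 - 22119/1/7346 = 1959/11882 - 22119*7346 = 1959/11882 - 162486174 = -1930660717509/11882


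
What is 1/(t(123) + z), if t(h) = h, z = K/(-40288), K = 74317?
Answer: 40288/4881107 ≈ 0.0082539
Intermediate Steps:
z = -74317/40288 (z = 74317/(-40288) = 74317*(-1/40288) = -74317/40288 ≈ -1.8446)
1/(t(123) + z) = 1/(123 - 74317/40288) = 1/(4881107/40288) = 40288/4881107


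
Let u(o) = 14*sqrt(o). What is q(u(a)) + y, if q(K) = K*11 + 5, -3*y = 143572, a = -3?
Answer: -143557/3 + 154*I*sqrt(3) ≈ -47852.0 + 266.74*I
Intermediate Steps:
y = -143572/3 (y = -1/3*143572 = -143572/3 ≈ -47857.)
q(K) = 5 + 11*K (q(K) = 11*K + 5 = 5 + 11*K)
q(u(a)) + y = (5 + 11*(14*sqrt(-3))) - 143572/3 = (5 + 11*(14*(I*sqrt(3)))) - 143572/3 = (5 + 11*(14*I*sqrt(3))) - 143572/3 = (5 + 154*I*sqrt(3)) - 143572/3 = -143557/3 + 154*I*sqrt(3)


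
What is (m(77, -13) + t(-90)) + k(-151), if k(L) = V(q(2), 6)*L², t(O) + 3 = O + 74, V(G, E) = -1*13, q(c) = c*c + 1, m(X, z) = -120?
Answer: -296552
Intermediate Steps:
q(c) = 1 + c² (q(c) = c² + 1 = 1 + c²)
V(G, E) = -13
t(O) = 71 + O (t(O) = -3 + (O + 74) = -3 + (74 + O) = 71 + O)
k(L) = -13*L²
(m(77, -13) + t(-90)) + k(-151) = (-120 + (71 - 90)) - 13*(-151)² = (-120 - 19) - 13*22801 = -139 - 296413 = -296552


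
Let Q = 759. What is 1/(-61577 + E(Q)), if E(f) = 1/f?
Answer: -759/46736942 ≈ -1.6240e-5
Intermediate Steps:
1/(-61577 + E(Q)) = 1/(-61577 + 1/759) = 1/(-46736942/759) = -759/46736942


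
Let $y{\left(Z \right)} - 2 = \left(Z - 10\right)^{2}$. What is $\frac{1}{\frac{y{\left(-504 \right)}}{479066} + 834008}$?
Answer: $\frac{239533}{199772570363} \approx 1.199 \cdot 10^{-6}$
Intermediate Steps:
$y{\left(Z \right)} = 2 + \left(-10 + Z\right)^{2}$ ($y{\left(Z \right)} = 2 + \left(Z - 10\right)^{2} = 2 + \left(-10 + Z\right)^{2}$)
$\frac{1}{\frac{y{\left(-504 \right)}}{479066} + 834008} = \frac{1}{\frac{2 + \left(-10 - 504\right)^{2}}{479066} + 834008} = \frac{1}{\left(2 + \left(-514\right)^{2}\right) \frac{1}{479066} + 834008} = \frac{1}{\left(2 + 264196\right) \frac{1}{479066} + 834008} = \frac{1}{264198 \cdot \frac{1}{479066} + 834008} = \frac{1}{\frac{132099}{239533} + 834008} = \frac{1}{\frac{199772570363}{239533}} = \frac{239533}{199772570363}$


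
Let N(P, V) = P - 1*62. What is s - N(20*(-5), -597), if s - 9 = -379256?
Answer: -379085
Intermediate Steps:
s = -379247 (s = 9 - 379256 = -379247)
N(P, V) = -62 + P (N(P, V) = P - 62 = -62 + P)
s - N(20*(-5), -597) = -379247 - (-62 + 20*(-5)) = -379247 - (-62 - 100) = -379247 - 1*(-162) = -379247 + 162 = -379085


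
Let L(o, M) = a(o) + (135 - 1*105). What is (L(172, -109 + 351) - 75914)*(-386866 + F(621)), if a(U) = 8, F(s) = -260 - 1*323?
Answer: 29398080324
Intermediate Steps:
F(s) = -583 (F(s) = -260 - 323 = -583)
L(o, M) = 38 (L(o, M) = 8 + (135 - 1*105) = 8 + (135 - 105) = 8 + 30 = 38)
(L(172, -109 + 351) - 75914)*(-386866 + F(621)) = (38 - 75914)*(-386866 - 583) = -75876*(-387449) = 29398080324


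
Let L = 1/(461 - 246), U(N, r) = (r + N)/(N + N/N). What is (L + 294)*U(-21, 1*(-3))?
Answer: 379266/1075 ≈ 352.81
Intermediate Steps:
U(N, r) = (N + r)/(1 + N) (U(N, r) = (N + r)/(N + 1) = (N + r)/(1 + N))
L = 1/215 ≈ 0.0046512
(L + 294)*U(-21, 1*(-3)) = (1/215 + 294)*((-21 + 1*(-3))/(1 - 21)) = 63211*((-21 - 3)/(-20))/215 = 63211*(-1/20*(-24))/215 = (63211/215)*(6/5) = 379266/1075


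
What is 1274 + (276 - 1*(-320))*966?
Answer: 577010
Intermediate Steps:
1274 + (276 - 1*(-320))*966 = 1274 + (276 + 320)*966 = 1274 + 596*966 = 1274 + 575736 = 577010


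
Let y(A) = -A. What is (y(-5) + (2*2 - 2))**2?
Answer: 49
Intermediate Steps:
(y(-5) + (2*2 - 2))**2 = (-1*(-5) + (2*2 - 2))**2 = (5 + (4 - 2))**2 = (5 + 2)**2 = 7**2 = 49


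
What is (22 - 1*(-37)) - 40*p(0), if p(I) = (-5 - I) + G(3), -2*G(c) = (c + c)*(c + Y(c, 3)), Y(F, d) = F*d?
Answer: 1699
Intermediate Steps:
G(c) = -4*c² (G(c) = -(c + c)*(c + c*3)/2 = -2*c*(c + 3*c)/2 = -2*c*4*c/2 = -4*c²)
p(I) = -41 - I (p(I) = (-5 - I) - 4*3² = (-5 - I) - 4*9 = (-5 - I) - 36 = -41 - I)
(22 - 1*(-37)) - 40*p(0) = (22 - 1*(-37)) - 40*(-41 - 1*0) = (22 + 37) - 40*(-41 + 0) = 59 - 40*(-41) = 59 + 1640 = 1699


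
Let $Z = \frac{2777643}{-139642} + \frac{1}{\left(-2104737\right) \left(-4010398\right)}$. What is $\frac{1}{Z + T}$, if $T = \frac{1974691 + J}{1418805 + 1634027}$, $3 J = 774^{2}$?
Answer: $- \frac{899589308177907263120736}{17253151908914053465739299} \approx -0.052141$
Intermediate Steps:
$J = 199692$ ($J = \frac{774^{2}}{3} = \frac{1}{3} \cdot 599076 = 199692$)
$T = \frac{2174383}{3052832}$ ($T = \frac{1974691 + 199692}{1418805 + 1634027} = \frac{2174383}{3052832} \approx 0.71225$)
$Z = - \frac{5861405212573684244}{294673702377958323}$ ($Z = 2777643 \left(- \frac{1}{139642}\right) - - \frac{1}{8440833055326} = - \frac{2777643}{139642} + \frac{1}{8440833055326} = - \frac{5861405212573684244}{294673702377958323} \approx -19.891$)
$\frac{1}{Z + T} = \frac{1}{- \frac{5861405212573684244}{294673702377958323} + \frac{2174383}{3052832}} = \frac{1}{- \frac{17253151908914053465739299}{899589308177907263120736}} = - \frac{899589308177907263120736}{17253151908914053465739299}$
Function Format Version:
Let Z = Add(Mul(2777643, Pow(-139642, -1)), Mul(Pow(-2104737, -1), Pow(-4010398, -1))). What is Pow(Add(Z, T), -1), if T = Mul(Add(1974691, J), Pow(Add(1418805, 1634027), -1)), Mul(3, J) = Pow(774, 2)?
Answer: Rational(-899589308177907263120736, 17253151908914053465739299) ≈ -0.052141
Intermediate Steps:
J = 199692 (J = Mul(Rational(1, 3), Pow(774, 2)) = Mul(Rational(1, 3), 599076) = 199692)
T = Rational(2174383, 3052832) (T = Mul(Add(1974691, 199692), Pow(Add(1418805, 1634027), -1)) = Mul(2174383, Pow(3052832, -1)) = Mul(2174383, Rational(1, 3052832)) = Rational(2174383, 3052832) ≈ 0.71225)
Z = Rational(-5861405212573684244, 294673702377958323) (Z = Add(Mul(2777643, Rational(-1, 139642)), Mul(Rational(-1, 2104737), Rational(-1, 4010398))) = Add(Rational(-2777643, 139642), Rational(1, 8440833055326)) = Rational(-5861405212573684244, 294673702377958323) ≈ -19.891)
Pow(Add(Z, T), -1) = Pow(Add(Rational(-5861405212573684244, 294673702377958323), Rational(2174383, 3052832)), -1) = Pow(Rational(-17253151908914053465739299, 899589308177907263120736), -1) = Rational(-899589308177907263120736, 17253151908914053465739299)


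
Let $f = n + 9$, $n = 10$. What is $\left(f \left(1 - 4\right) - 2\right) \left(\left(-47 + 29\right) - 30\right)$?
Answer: $2832$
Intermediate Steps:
$f = 19$ ($f = 10 + 9 = 19$)
$\left(f \left(1 - 4\right) - 2\right) \left(\left(-47 + 29\right) - 30\right) = \left(19 \left(1 - 4\right) - 2\right) \left(\left(-47 + 29\right) - 30\right) = \left(19 \left(-3\right) - 2\right) \left(-18 - 30\right) = \left(-57 - 2\right) \left(-48\right) = \left(-59\right) \left(-48\right) = 2832$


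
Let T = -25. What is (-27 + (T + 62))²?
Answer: 100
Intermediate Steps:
(-27 + (T + 62))² = (-27 + (-25 + 62))² = (-27 + 37)² = 10² = 100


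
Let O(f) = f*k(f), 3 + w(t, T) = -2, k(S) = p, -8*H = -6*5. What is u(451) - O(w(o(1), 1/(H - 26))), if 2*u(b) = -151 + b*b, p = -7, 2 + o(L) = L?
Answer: 101590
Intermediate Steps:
H = 15/4 (H = -(-3)*5/4 = -⅛*(-30) = 15/4 ≈ 3.7500)
o(L) = -2 + L
k(S) = -7
u(b) = -151/2 + b²/2 (u(b) = (-151 + b*b)/2 = (-151 + b²)/2 = -151/2 + b²/2)
w(t, T) = -5 (w(t, T) = -3 - 2 = -5)
O(f) = -7*f (O(f) = f*(-7) = -7*f)
u(451) - O(w(o(1), 1/(H - 26))) = (-151/2 + (½)*451²) - (-7)*(-5) = (-151/2 + (½)*203401) - 1*35 = (-151/2 + 203401/2) - 35 = 101625 - 35 = 101590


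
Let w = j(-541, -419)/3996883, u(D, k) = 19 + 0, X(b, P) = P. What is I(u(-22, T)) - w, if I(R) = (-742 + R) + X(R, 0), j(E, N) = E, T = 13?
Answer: -2889745868/3996883 ≈ -723.00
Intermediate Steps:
u(D, k) = 19
I(R) = -742 + R (I(R) = (-742 + R) + 0 = -742 + R)
w = -541/3996883 ≈ -0.00013536
I(u(-22, T)) - w = (-742 + 19) - 1*(-541/3996883) = -723 + 541/3996883 = -2889745868/3996883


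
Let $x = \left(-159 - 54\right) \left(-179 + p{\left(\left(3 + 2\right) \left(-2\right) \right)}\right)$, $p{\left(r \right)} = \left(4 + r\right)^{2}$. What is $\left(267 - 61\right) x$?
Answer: $6274554$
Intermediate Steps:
$x = 30459$ ($x = \left(-159 - 54\right) \left(-179 + \left(4 + \left(3 + 2\right) \left(-2\right)\right)^{2}\right) = - 213 \left(-179 + \left(4 + 5 \left(-2\right)\right)^{2}\right) = - 213 \left(-179 + \left(4 - 10\right)^{2}\right) = - 213 \left(-179 + \left(-6\right)^{2}\right) = - 213 \left(-179 + 36\right) = \left(-213\right) \left(-143\right) = 30459$)
$\left(267 - 61\right) x = \left(267 - 61\right) 30459 = 206 \cdot 30459 = 6274554$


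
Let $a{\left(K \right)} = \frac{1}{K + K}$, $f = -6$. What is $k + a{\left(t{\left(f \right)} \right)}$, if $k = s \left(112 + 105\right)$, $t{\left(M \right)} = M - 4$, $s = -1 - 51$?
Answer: $- \frac{225681}{20} \approx -11284.0$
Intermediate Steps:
$s = -52$
$t{\left(M \right)} = -4 + M$
$a{\left(K \right)} = \frac{1}{2 K}$
$k = -11284$ ($k = - 52 \left(112 + 105\right) = \left(-52\right) 217 = -11284$)
$k + a{\left(t{\left(f \right)} \right)} = -11284 + \frac{1}{2 \left(-4 - 6\right)} = -11284 + \frac{1}{2 \left(-10\right)} = -11284 + \frac{1}{2} \left(- \frac{1}{10}\right) = -11284 - \frac{1}{20} = - \frac{225681}{20}$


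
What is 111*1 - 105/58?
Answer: 6333/58 ≈ 109.19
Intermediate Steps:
111*1 - 105/58 = 111 - 105*1/58 = 111 - 105/58 = 6333/58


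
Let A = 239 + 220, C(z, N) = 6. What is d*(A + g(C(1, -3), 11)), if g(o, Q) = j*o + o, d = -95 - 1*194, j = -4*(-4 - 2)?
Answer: -176001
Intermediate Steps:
j = 24 (j = -4*(-6) = 24)
A = 459
d = -289 (d = -95 - 194 = -289)
g(o, Q) = 25*o (g(o, Q) = 24*o + o = 25*o)
d*(A + g(C(1, -3), 11)) = -289*(459 + 25*6) = -289*(459 + 150) = -289*609 = -176001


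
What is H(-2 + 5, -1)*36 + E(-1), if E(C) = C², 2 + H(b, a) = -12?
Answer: -503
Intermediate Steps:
H(b, a) = -14 (H(b, a) = -2 - 12 = -14)
H(-2 + 5, -1)*36 + E(-1) = -14*36 + (-1)² = -504 + 1 = -503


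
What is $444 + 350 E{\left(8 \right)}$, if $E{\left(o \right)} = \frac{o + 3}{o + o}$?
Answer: $\frac{5477}{8} \approx 684.63$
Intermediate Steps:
$E{\left(o \right)} = \frac{3 + o}{2 o}$
$444 + 350 E{\left(8 \right)} = 444 + 350 \frac{3 + 8}{2 \cdot 8} = 444 + 350 \cdot \frac{1}{2} \cdot \frac{1}{8} \cdot 11 = 444 + 350 \cdot \frac{11}{16} = 444 + \frac{1925}{8} = \frac{5477}{8}$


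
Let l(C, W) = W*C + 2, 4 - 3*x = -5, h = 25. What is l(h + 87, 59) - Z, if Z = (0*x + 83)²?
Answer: -279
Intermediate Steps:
x = 3 (x = 4/3 - ⅓*(-5) = 4/3 + 5/3 = 3)
l(C, W) = 2 + C*W (l(C, W) = C*W + 2 = 2 + C*W)
Z = 6889 (Z = (0*3 + 83)² = (0 + 83)² = 83² = 6889)
l(h + 87, 59) - Z = (2 + (25 + 87)*59) - 1*6889 = (2 + 112*59) - 6889 = (2 + 6608) - 6889 = 6610 - 6889 = -279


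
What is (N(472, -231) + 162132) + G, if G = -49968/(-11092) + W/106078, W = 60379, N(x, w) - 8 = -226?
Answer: 47629190916059/294154294 ≈ 1.6192e+5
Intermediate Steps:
N(x, w) = -218 (N(x, w) = 8 - 226 = -218)
G = 1492557343/294154294 (G = -49968/(-11092) + 60379/106078 = -49968*(-1/11092) + 60379*(1/106078) = 12492/2773 + 60379/106078 = 1492557343/294154294 ≈ 5.0741)
(N(472, -231) + 162132) + G = (-218 + 162132) + 1492557343/294154294 = 161914 + 1492557343/294154294 = 47629190916059/294154294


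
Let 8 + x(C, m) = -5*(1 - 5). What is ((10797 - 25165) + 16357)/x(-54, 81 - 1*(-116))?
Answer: 663/4 ≈ 165.75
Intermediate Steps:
x(C, m) = 12 (x(C, m) = -8 - 5*(1 - 5) = -8 - 5*(-4) = -8 + 20 = 12)
((10797 - 25165) + 16357)/x(-54, 81 - 1*(-116)) = ((10797 - 25165) + 16357)/12 = (-14368 + 16357)*(1/12) = 1989*(1/12) = 663/4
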